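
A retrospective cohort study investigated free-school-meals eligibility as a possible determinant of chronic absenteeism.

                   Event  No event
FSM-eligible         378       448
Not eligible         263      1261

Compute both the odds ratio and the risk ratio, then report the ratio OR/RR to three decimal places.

1.526

Cells: a = 378, b = 448, c = 263, d = 1261.
OR = (378·1261)/(448·263) = 476658/117824 = 4.04551
Risk in exposed = 378/826 = 0.45763; risk in unexposed = 263/1524 = 0.17257; RR = 2.65180
OR/RR = 4.04551 / 2.65180 = 1.52557
The outcome is not rare, so the OR lies further from 1 than the RR.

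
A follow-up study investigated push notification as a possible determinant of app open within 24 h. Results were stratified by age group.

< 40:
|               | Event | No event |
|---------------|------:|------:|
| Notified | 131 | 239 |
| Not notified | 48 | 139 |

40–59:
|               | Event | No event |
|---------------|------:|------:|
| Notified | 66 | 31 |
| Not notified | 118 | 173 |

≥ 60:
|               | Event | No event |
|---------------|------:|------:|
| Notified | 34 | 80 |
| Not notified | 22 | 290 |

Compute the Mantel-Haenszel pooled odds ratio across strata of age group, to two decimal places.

2.50

OR_MH = Σ(aᵢdᵢ/nᵢ) / Σ(bᵢcᵢ/nᵢ), where nᵢ is the stratum total.
Stratum 1 (< 40): n = 557; a·d/n = 131·139/557 = 32.6912; b·c/n = 239·48/557 = 20.5961
Stratum 2 (40–59): n = 388; a·d/n = 66·173/388 = 29.4278; b·c/n = 31·118/388 = 9.4278
Stratum 3 (≥ 60): n = 426; a·d/n = 34·290/426 = 23.1455; b·c/n = 80·22/426 = 4.1315
OR_MH = (32.6912 + 29.4278 + 23.1455) / (20.5961 + 9.4278 + 4.1315) = 85.2646 / 34.1553 = 2.49638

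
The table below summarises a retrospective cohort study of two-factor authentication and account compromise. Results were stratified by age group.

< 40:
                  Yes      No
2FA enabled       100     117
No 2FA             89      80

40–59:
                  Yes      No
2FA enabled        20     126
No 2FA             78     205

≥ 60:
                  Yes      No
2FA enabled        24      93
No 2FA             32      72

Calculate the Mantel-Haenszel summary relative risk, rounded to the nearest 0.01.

RR_MH = Σ(aᵢ·n₀ᵢ/nᵢ) / Σ(cᵢ·n₁ᵢ/nᵢ), with n₁ᵢ = aᵢ+bᵢ (exposed), n₀ᵢ = cᵢ+dᵢ (unexposed), nᵢ = n₁ᵢ+n₀ᵢ.
Stratum 1 (< 40): n₁ = 217, n₀ = 169, n = 386; a·n₀/n = 100·169/386 = 43.7824; c·n₁/n = 89·217/386 = 50.0337
Stratum 2 (40–59): n₁ = 146, n₀ = 283, n = 429; a·n₀/n = 20·283/429 = 13.1935; c·n₁/n = 78·146/429 = 26.5455
Stratum 3 (≥ 60): n₁ = 117, n₀ = 104, n = 221; a·n₀/n = 24·104/221 = 11.2941; c·n₁/n = 32·117/221 = 16.9412
RR_MH = (43.7824 + 13.1935 + 11.2941) / (50.0337 + 26.5455 + 16.9412) = 68.2700 / 93.5203 = 0.73000

0.73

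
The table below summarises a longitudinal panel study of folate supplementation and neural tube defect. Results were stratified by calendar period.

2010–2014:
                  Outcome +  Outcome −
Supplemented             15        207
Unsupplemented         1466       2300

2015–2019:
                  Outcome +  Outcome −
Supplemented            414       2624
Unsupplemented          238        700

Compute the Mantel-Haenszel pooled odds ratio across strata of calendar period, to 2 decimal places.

OR_MH = Σ(aᵢdᵢ/nᵢ) / Σ(bᵢcᵢ/nᵢ), where nᵢ is the stratum total.
Stratum 1 (2010–2014): n = 3988; a·d/n = 15·2300/3988 = 8.6510; b·c/n = 207·1466/3988 = 76.0938
Stratum 2 (2015–2019): n = 3976; a·d/n = 414·700/3976 = 72.8873; b·c/n = 2624·238/3976 = 157.0704
OR_MH = (8.6510 + 72.8873) / (76.0938 + 157.0704) = 81.5383 / 233.1642 = 0.34970

0.35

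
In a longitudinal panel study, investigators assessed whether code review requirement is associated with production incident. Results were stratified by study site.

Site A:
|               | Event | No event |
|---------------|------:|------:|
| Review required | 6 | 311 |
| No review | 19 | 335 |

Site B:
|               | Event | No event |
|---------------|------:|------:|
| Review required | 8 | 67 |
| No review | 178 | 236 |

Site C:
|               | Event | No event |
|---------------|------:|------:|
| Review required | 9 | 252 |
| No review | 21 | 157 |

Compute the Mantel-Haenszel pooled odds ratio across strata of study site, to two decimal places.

0.22

OR_MH = Σ(aᵢdᵢ/nᵢ) / Σ(bᵢcᵢ/nᵢ), where nᵢ is the stratum total.
Stratum 1 (Site A): n = 671; a·d/n = 6·335/671 = 2.9955; b·c/n = 311·19/671 = 8.8063
Stratum 2 (Site B): n = 489; a·d/n = 8·236/489 = 3.8609; b·c/n = 67·178/489 = 24.3885
Stratum 3 (Site C): n = 439; a·d/n = 9·157/439 = 3.2187; b·c/n = 252·21/439 = 12.0547
OR_MH = (2.9955 + 3.8609 + 3.2187) / (8.8063 + 24.3885 + 12.0547) = 10.0751 / 45.2495 = 0.22266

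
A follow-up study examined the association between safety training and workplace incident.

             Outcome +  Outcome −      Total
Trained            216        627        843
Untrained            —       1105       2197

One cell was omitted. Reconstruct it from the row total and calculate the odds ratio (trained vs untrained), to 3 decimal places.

0.349

The missing cell is in the unexposed row: 2197 − 1105 = 1092.
So a = 216, b = 627, c = 1092, d = 1105.
OR = (a·d)/(b·c) = (216 × 1105) / (627 × 1092) = 238680 / 684684 = 0.34860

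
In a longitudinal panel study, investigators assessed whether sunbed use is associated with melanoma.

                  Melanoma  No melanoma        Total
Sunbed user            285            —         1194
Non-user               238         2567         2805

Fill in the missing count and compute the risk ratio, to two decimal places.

2.81

The missing cell is in the exposed row: 1194 − 285 = 909.
So a = 285, b = 909, c = 238, d = 2567.
RR = [a/(a+b)] / [c/(c+d)] = (285/1194) / (238/2805) = 0.23869/0.08485 = 2.81317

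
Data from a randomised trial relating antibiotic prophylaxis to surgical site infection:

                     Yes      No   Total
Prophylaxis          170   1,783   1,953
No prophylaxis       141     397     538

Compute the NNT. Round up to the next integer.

Risk in treated group = 170/1953 = 0.08705; risk in control = 141/538 = 0.26208.
Absolute risk reduction = 0.26208 − 0.08705 = 0.17504
NNT = 1 / ARR = 1 / 0.17504 = 5.713 → round up → 6

6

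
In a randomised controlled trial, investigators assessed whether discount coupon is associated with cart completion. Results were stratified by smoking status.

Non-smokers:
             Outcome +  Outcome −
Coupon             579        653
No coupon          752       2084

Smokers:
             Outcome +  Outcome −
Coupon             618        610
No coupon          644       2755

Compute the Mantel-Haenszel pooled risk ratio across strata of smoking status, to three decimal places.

RR_MH = Σ(aᵢ·n₀ᵢ/nᵢ) / Σ(cᵢ·n₁ᵢ/nᵢ), with n₁ᵢ = aᵢ+bᵢ (exposed), n₀ᵢ = cᵢ+dᵢ (unexposed), nᵢ = n₁ᵢ+n₀ᵢ.
Stratum 1 (Non-smokers): n₁ = 1232, n₀ = 2836, n = 4068; a·n₀/n = 579·2836/4068 = 403.6490; c·n₁/n = 752·1232/4068 = 227.7443
Stratum 2 (Smokers): n₁ = 1228, n₀ = 3399, n = 4627; a·n₀/n = 618·3399/4627 = 453.9836; c·n₁/n = 644·1228/4627 = 170.9168
RR_MH = (403.6490 + 453.9836) / (227.7443 + 170.9168) = 857.6325 / 398.6611 = 2.15128

2.151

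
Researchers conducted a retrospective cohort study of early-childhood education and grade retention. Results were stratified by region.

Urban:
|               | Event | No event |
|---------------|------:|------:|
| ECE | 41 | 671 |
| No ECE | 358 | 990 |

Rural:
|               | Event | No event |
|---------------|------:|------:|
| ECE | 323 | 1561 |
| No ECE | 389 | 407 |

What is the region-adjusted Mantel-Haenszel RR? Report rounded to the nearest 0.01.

RR_MH = Σ(aᵢ·n₀ᵢ/nᵢ) / Σ(cᵢ·n₁ᵢ/nᵢ), with n₁ᵢ = aᵢ+bᵢ (exposed), n₀ᵢ = cᵢ+dᵢ (unexposed), nᵢ = n₁ᵢ+n₀ᵢ.
Stratum 1 (Urban): n₁ = 712, n₀ = 1348, n = 2060; a·n₀/n = 41·1348/2060 = 26.8291; c·n₁/n = 358·712/2060 = 123.7359
Stratum 2 (Rural): n₁ = 1884, n₀ = 796, n = 2680; a·n₀/n = 323·796/2680 = 95.9358; c·n₁/n = 389·1884/2680 = 273.4612
RR_MH = (26.8291 + 95.9358) / (123.7359 + 273.4612) = 122.7649 / 397.1971 = 0.30908

0.31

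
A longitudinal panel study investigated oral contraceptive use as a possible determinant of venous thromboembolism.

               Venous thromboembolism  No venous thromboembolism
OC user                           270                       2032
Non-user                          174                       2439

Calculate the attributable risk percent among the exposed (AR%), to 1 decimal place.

Cells: a = 270, b = 2032, c = 174, d = 2439.
Risk in exposed = 270/2302 = 0.11729; risk in unexposed = 174/2613 = 0.06659.
RR = 0.11729/0.06659 = 1.76136
AR% = (RR − 1)/RR × 100 = (1.76136 − 1)/1.76136 × 100 = 43.2258%

43.2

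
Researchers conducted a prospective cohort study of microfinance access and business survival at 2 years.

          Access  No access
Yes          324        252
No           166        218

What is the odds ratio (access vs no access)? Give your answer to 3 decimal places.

1.688

Reading the table with exposure as columns: a = 324 (Access, case), b = 166 (Access, non-case), c = 252 (No access, case), d = 218.
OR = (a·d)/(b·c) = (324 × 218) / (166 × 252) = 70632 / 41832 = 1.68847
The odds of business survival at 2 years are about 1.69 times as high in the access group.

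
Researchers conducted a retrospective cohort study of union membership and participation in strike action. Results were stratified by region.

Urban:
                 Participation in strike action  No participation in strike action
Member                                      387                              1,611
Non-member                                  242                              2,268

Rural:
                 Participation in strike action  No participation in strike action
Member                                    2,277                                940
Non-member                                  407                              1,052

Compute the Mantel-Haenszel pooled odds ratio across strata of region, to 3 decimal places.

OR_MH = Σ(aᵢdᵢ/nᵢ) / Σ(bᵢcᵢ/nᵢ), where nᵢ is the stratum total.
Stratum 1 (Urban): n = 4508; a·d/n = 387·2268/4508 = 194.7019; b·c/n = 1611·242/4508 = 86.4823
Stratum 2 (Rural): n = 4676; a·d/n = 2277·1052/4676 = 512.2763; b·c/n = 940·407/4676 = 81.8178
OR_MH = (194.7019 + 512.2763) / (86.4823 + 81.8178) = 706.9782 / 168.3000 = 4.20070

4.201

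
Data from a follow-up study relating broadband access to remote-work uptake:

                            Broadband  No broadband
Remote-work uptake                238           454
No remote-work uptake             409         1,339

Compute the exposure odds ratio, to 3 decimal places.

Reading the table with exposure as columns: a = 238 (Broadband, case), b = 409 (Broadband, non-case), c = 454 (No broadband, case), d = 1339.
OR = (a·d)/(b·c) = (238 × 1339) / (409 × 454) = 318682 / 185686 = 1.71624
The odds of remote-work uptake are about 1.72 times as high in the broadband group.

1.716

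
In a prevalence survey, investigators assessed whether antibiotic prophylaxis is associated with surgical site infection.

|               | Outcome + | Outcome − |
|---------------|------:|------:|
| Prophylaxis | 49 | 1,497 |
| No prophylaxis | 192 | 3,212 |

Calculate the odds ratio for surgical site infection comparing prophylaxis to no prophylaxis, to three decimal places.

Cells: a = 49, b = 1497, c = 192, d = 3212.
OR = (a·d)/(b·c) = (49 × 3212) / (1497 × 192) = 157388 / 287424 = 0.54758
Exposure is associated with lower odds of surgical site infection (OR = 0.55 < 1).

0.548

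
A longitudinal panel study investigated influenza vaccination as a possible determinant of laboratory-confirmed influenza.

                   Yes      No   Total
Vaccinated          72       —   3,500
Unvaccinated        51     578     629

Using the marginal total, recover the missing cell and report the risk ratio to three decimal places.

The missing cell is in the exposed row: 3500 − 72 = 3428.
So a = 72, b = 3428, c = 51, d = 578.
RR = [a/(a+b)] / [c/(c+d)] = (72/3500) / (51/629) = 0.02057/0.08108 = 0.25371

0.254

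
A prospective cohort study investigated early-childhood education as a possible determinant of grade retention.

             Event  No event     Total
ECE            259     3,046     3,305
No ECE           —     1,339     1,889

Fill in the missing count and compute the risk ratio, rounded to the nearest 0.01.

0.27

The missing cell is in the unexposed row: 1889 − 1339 = 550.
So a = 259, b = 3046, c = 550, d = 1339.
RR = [a/(a+b)] / [c/(c+d)] = (259/3305) / (550/1889) = 0.07837/0.29116 = 0.26915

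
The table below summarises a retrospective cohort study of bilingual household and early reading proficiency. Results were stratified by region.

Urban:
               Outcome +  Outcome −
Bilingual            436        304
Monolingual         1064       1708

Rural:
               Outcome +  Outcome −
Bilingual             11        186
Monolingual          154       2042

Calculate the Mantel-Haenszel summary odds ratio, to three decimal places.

2.128

OR_MH = Σ(aᵢdᵢ/nᵢ) / Σ(bᵢcᵢ/nᵢ), where nᵢ is the stratum total.
Stratum 1 (Urban): n = 3512; a·d/n = 436·1708/3512 = 212.0410; b·c/n = 304·1064/3512 = 92.1002
Stratum 2 (Rural): n = 2393; a·d/n = 11·2042/2393 = 9.3865; b·c/n = 186·154/2393 = 11.9699
OR_MH = (212.0410 + 9.3865) / (92.1002 + 11.9699) = 221.4275 / 104.0701 = 2.12768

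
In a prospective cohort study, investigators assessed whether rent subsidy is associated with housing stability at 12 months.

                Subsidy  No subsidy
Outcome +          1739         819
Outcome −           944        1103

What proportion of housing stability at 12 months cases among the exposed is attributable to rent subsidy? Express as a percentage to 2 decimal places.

Reading the table with exposure as columns: a = 1739 (Subsidy, case), b = 944 (Subsidy, non-case), c = 819 (No subsidy, case), d = 1103.
Risk in exposed = 1739/2683 = 0.64816; risk in unexposed = 819/1922 = 0.42612.
RR = 0.64816/0.42612 = 1.52107
AR% = (RR − 1)/RR × 100 = (1.52107 − 1)/1.52107 × 100 = 34.2567%

34.26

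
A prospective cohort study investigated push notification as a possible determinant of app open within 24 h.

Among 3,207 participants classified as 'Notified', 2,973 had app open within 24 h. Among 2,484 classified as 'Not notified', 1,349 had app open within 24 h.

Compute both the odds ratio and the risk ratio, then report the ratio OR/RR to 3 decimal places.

6.262

From the description: a = 2973, b = 234, c = 1349, d = 1135.
OR = (2973·1135)/(234·1349) = 3374355/315666 = 10.68964
Risk in exposed = 2973/3207 = 0.92703; risk in unexposed = 1349/2484 = 0.54308; RR = 1.70701
OR/RR = 10.68964 / 1.70701 = 6.26221
The outcome is not rare, so the OR lies further from 1 than the RR.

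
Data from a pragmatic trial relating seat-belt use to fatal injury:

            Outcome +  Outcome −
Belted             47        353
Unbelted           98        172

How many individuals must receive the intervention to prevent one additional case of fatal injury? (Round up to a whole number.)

5

Risk in treated group = 47/400 = 0.11750; risk in control = 98/270 = 0.36296.
Absolute risk reduction = 0.36296 − 0.11750 = 0.24546
NNT = 1 / ARR = 1 / 0.24546 = 4.074 → round up → 5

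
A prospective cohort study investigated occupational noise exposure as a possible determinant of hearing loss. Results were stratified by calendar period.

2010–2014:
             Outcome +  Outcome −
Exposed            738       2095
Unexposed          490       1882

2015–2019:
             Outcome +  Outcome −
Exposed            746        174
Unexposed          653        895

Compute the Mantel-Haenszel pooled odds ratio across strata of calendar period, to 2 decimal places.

2.21

OR_MH = Σ(aᵢdᵢ/nᵢ) / Σ(bᵢcᵢ/nᵢ), where nᵢ is the stratum total.
Stratum 1 (2010–2014): n = 5205; a·d/n = 738·1882/5205 = 266.8427; b·c/n = 2095·490/5205 = 197.2238
Stratum 2 (2015–2019): n = 2468; a·d/n = 746·895/2468 = 270.5308; b·c/n = 174·653/2468 = 46.0381
OR_MH = (266.8427 + 270.5308) / (197.2238 + 46.0381) = 537.3734 / 243.2619 = 2.20903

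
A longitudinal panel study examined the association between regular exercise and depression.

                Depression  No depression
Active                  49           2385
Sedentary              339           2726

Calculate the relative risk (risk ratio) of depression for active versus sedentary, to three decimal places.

0.182

Cells: a = 49, b = 2385, c = 339, d = 2726.
Risk in exposed = 49/2434 = 0.02013; risk in unexposed = 339/3065 = 0.11060.
RR = 0.02013 / 0.11060 = 0.18201
The risk is 82% lower among the exposed than among the unexposed.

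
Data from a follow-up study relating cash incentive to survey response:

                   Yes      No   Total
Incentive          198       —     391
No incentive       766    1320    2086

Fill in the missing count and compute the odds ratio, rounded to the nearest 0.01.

The missing cell is in the exposed row: 391 − 198 = 193.
So a = 198, b = 193, c = 766, d = 1320.
OR = (a·d)/(b·c) = (198 × 1320) / (193 × 766) = 261360 / 147838 = 1.76788

1.77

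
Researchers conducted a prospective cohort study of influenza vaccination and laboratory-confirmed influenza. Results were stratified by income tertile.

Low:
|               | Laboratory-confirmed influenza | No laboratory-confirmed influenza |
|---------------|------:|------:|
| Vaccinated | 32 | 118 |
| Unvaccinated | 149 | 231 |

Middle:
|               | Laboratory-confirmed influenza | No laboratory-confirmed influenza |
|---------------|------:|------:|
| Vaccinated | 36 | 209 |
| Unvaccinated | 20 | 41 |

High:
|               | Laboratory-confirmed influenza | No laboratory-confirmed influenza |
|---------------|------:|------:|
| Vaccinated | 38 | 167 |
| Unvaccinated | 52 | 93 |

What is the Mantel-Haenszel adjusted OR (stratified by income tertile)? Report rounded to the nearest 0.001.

OR_MH = Σ(aᵢdᵢ/nᵢ) / Σ(bᵢcᵢ/nᵢ), where nᵢ is the stratum total.
Stratum 1 (Low): n = 530; a·d/n = 32·231/530 = 13.9472; b·c/n = 118·149/530 = 33.1736
Stratum 2 (Middle): n = 306; a·d/n = 36·41/306 = 4.8235; b·c/n = 209·20/306 = 13.6601
Stratum 3 (High): n = 350; a·d/n = 38·93/350 = 10.0971; b·c/n = 167·52/350 = 24.8114
OR_MH = (13.9472 + 4.8235 + 10.0971) / (33.1736 + 13.6601 + 24.8114) = 28.8678 / 71.6451 = 0.40293

0.403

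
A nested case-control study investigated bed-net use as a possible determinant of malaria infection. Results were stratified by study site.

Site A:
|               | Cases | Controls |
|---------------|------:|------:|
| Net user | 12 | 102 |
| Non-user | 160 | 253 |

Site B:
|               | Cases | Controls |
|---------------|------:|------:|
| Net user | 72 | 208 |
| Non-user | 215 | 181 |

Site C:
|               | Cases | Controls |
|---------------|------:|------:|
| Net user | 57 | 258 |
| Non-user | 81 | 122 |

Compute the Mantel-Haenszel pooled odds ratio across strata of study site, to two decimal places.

0.28

OR_MH = Σ(aᵢdᵢ/nᵢ) / Σ(bᵢcᵢ/nᵢ), where nᵢ is the stratum total.
Stratum 1 (Site A): n = 527; a·d/n = 12·253/527 = 5.7609; b·c/n = 102·160/527 = 30.9677
Stratum 2 (Site B): n = 676; a·d/n = 72·181/676 = 19.2781; b·c/n = 208·215/676 = 66.1538
Stratum 3 (Site C): n = 518; a·d/n = 57·122/518 = 13.4247; b·c/n = 258·81/518 = 40.3436
OR_MH = (5.7609 + 19.2781 + 13.4247) / (30.9677 + 66.1538 + 40.3436) = 38.4637 / 137.4652 = 0.27981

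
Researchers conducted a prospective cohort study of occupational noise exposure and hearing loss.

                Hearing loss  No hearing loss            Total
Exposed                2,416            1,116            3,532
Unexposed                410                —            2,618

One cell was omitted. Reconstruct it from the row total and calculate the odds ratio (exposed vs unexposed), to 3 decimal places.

The missing cell is in the unexposed row: 2618 − 410 = 2208.
So a = 2416, b = 1116, c = 410, d = 2208.
OR = (a·d)/(b·c) = (2416 × 2208) / (1116 × 410) = 5334528 / 457560 = 11.65864

11.659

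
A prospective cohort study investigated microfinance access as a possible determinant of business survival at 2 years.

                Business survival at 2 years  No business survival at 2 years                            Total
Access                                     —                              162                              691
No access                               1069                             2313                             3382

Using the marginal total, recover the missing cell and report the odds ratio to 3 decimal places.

The missing cell is in the exposed row: 691 − 162 = 529.
So a = 529, b = 162, c = 1069, d = 2313.
OR = (a·d)/(b·c) = (529 × 2313) / (162 × 1069) = 1223577 / 173178 = 7.06543

7.065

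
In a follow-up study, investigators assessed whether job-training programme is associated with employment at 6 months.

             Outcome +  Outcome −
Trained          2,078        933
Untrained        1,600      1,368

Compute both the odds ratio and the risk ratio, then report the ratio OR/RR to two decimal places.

1.49

Cells: a = 2078, b = 933, c = 1600, d = 1368.
OR = (2078·1368)/(933·1600) = 2842704/1492800 = 1.90428
Risk in exposed = 2078/3011 = 0.69014; risk in unexposed = 1600/2968 = 0.53908; RR = 1.28020
OR/RR = 1.90428 / 1.28020 = 1.48748
The outcome is not rare, so the OR lies further from 1 than the RR.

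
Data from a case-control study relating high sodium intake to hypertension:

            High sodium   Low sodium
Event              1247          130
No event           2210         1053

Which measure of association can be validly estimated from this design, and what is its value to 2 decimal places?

4.57

Reading the table with exposure as columns: a = 1247 (High sodium, case), b = 2210 (High sodium, non-case), c = 130 (Low sodium, case), d = 1053.
This is a case-control study: participants were sampled on outcome status, so risks in the source population cannot be estimated directly — relative risk is not valid here. The odds ratio is the appropriate measure.
OR = (a·d)/(b·c) = (1247 × 1053) / (2210 × 130) = 1313091 / 287300 = 4.57045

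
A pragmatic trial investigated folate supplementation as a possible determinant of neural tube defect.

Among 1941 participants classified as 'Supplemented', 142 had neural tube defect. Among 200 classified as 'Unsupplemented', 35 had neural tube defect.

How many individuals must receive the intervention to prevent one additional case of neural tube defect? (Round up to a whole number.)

10

Risk in treated group = 142/1941 = 0.07316; risk in control = 35/200 = 0.17500.
Absolute risk reduction = 0.17500 − 0.07316 = 0.10184
NNT = 1 / ARR = 1 / 0.10184 = 9.819 → round up → 10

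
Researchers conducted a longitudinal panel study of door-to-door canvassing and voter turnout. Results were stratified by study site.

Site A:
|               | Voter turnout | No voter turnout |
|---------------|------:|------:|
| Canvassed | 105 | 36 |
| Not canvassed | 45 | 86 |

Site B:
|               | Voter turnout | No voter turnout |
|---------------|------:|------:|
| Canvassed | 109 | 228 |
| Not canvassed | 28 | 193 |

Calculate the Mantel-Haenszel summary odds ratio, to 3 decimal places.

OR_MH = Σ(aᵢdᵢ/nᵢ) / Σ(bᵢcᵢ/nᵢ), where nᵢ is the stratum total.
Stratum 1 (Site A): n = 272; a·d/n = 105·86/272 = 33.1985; b·c/n = 36·45/272 = 5.9559
Stratum 2 (Site B): n = 558; a·d/n = 109·193/558 = 37.7007; b·c/n = 228·28/558 = 11.4409
OR_MH = (33.1985 + 37.7007) / (5.9559 + 11.4409) = 70.8992 / 17.3967 = 4.07543

4.075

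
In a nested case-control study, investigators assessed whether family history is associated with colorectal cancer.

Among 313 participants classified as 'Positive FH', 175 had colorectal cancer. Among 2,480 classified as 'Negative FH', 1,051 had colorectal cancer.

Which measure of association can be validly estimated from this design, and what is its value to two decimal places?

1.72

From the description: a = 175, b = 138, c = 1051, d = 1429.
This is a nested case-control study: participants were sampled on outcome status, so risks in the source population cannot be estimated directly — relative risk is not valid here. The odds ratio is the appropriate measure.
OR = (a·d)/(b·c) = (175 × 1429) / (138 × 1051) = 250075 / 145038 = 1.72420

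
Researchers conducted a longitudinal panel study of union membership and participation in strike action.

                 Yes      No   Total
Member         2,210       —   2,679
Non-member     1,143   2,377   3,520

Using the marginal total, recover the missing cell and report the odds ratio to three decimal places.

9.799

The missing cell is in the exposed row: 2679 − 2210 = 469.
So a = 2210, b = 469, c = 1143, d = 2377.
OR = (a·d)/(b·c) = (2210 × 2377) / (469 × 1143) = 5253170 / 536067 = 9.79947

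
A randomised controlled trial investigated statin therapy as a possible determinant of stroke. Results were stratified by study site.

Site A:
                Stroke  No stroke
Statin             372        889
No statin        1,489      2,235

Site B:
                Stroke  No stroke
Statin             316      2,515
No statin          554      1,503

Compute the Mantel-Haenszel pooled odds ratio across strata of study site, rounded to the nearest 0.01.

0.48

OR_MH = Σ(aᵢdᵢ/nᵢ) / Σ(bᵢcᵢ/nᵢ), where nᵢ is the stratum total.
Stratum 1 (Site A): n = 4985; a·d/n = 372·2235/4985 = 166.7844; b·c/n = 889·1489/4985 = 265.5408
Stratum 2 (Site B): n = 4888; a·d/n = 316·1503/4888 = 97.1661; b·c/n = 2515·554/4888 = 285.0471
OR_MH = (166.7844 + 97.1661) / (265.5408 + 285.0471) = 263.9505 / 550.5879 = 0.47940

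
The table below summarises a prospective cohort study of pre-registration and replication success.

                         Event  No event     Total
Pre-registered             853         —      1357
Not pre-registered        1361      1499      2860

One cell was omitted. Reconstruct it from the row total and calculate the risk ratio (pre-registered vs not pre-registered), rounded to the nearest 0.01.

The missing cell is in the exposed row: 1357 − 853 = 504.
So a = 853, b = 504, c = 1361, d = 1499.
RR = [a/(a+b)] / [c/(c+d)] = (853/1357) / (1361/2860) = 0.62859/0.47587 = 1.32092

1.32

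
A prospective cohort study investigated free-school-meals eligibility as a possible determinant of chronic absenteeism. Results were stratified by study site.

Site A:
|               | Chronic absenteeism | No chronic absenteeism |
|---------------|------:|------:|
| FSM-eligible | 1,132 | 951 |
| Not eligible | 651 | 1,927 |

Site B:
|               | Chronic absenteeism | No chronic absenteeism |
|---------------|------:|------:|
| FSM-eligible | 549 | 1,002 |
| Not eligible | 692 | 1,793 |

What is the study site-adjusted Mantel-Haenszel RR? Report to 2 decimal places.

1.73

RR_MH = Σ(aᵢ·n₀ᵢ/nᵢ) / Σ(cᵢ·n₁ᵢ/nᵢ), with n₁ᵢ = aᵢ+bᵢ (exposed), n₀ᵢ = cᵢ+dᵢ (unexposed), nᵢ = n₁ᵢ+n₀ᵢ.
Stratum 1 (Site A): n₁ = 2083, n₀ = 2578, n = 4661; a·n₀/n = 1132·2578/4661 = 626.1094; c·n₁/n = 651·2083/4661 = 290.9318
Stratum 2 (Site B): n₁ = 1551, n₀ = 2485, n = 4036; a·n₀/n = 549·2485/4036 = 338.0240; c·n₁/n = 692·1551/4036 = 265.9296
RR_MH = (626.1094 + 338.0240) / (290.9318 + 265.9296) = 964.1335 / 556.8614 = 1.73137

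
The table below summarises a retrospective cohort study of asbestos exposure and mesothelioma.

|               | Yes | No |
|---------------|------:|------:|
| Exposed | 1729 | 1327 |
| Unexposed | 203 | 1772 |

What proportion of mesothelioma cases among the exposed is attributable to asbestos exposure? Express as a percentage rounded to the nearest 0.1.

Cells: a = 1729, b = 1327, c = 203, d = 1772.
Risk in exposed = 1729/3056 = 0.56577; risk in unexposed = 203/1975 = 0.10278.
RR = 0.56577/0.10278 = 5.50443
AR% = (RR − 1)/RR × 100 = (5.50443 − 1)/5.50443 × 100 = 81.8328%

81.8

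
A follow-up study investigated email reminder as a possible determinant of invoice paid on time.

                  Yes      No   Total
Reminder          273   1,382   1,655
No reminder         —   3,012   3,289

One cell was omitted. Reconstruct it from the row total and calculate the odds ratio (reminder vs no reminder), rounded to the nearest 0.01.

2.15

The missing cell is in the unexposed row: 3289 − 3012 = 277.
So a = 273, b = 1382, c = 277, d = 3012.
OR = (a·d)/(b·c) = (273 × 3012) / (1382 × 277) = 822276 / 382814 = 2.14798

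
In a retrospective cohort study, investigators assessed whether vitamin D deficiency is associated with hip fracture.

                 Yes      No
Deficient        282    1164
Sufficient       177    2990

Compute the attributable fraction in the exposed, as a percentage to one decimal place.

71.3

Cells: a = 282, b = 1164, c = 177, d = 2990.
Risk in exposed = 282/1446 = 0.19502; risk in unexposed = 177/3167 = 0.05589.
RR = 0.19502/0.05589 = 3.48944
AR% = (RR − 1)/RR × 100 = (3.48944 − 1)/3.48944 × 100 = 71.3421%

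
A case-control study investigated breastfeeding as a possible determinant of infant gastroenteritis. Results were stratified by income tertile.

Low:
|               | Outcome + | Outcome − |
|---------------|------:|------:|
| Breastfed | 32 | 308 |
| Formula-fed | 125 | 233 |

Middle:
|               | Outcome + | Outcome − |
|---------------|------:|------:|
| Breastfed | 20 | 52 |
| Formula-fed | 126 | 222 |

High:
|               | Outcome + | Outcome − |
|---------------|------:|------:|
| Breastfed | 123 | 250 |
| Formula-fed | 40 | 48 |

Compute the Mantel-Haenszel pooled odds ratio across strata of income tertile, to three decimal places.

0.368

OR_MH = Σ(aᵢdᵢ/nᵢ) / Σ(bᵢcᵢ/nᵢ), where nᵢ is the stratum total.
Stratum 1 (Low): n = 698; a·d/n = 32·233/698 = 10.6819; b·c/n = 308·125/698 = 55.1576
Stratum 2 (Middle): n = 420; a·d/n = 20·222/420 = 10.5714; b·c/n = 52·126/420 = 15.6000
Stratum 3 (High): n = 461; a·d/n = 123·48/461 = 12.8069; b·c/n = 250·40/461 = 21.6920
OR_MH = (10.6819 + 10.5714 + 12.8069) / (55.1576 + 15.6000 + 21.6920) = 34.0603 / 92.4496 = 0.36842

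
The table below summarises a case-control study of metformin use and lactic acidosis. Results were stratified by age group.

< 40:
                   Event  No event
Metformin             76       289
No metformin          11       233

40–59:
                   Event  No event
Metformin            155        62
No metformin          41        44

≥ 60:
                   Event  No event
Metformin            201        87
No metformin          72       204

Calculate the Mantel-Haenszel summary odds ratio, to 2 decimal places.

OR_MH = Σ(aᵢdᵢ/nᵢ) / Σ(bᵢcᵢ/nᵢ), where nᵢ is the stratum total.
Stratum 1 (< 40): n = 609; a·d/n = 76·233/609 = 29.0772; b·c/n = 289·11/609 = 5.2200
Stratum 2 (40–59): n = 302; a·d/n = 155·44/302 = 22.5828; b·c/n = 62·41/302 = 8.4172
Stratum 3 (≥ 60): n = 564; a·d/n = 201·204/564 = 72.7021; b·c/n = 87·72/564 = 11.1064
OR_MH = (29.0772 + 22.5828 + 72.7021) / (5.2200 + 8.4172 + 11.1064) = 124.3621 / 24.7436 = 5.02602

5.03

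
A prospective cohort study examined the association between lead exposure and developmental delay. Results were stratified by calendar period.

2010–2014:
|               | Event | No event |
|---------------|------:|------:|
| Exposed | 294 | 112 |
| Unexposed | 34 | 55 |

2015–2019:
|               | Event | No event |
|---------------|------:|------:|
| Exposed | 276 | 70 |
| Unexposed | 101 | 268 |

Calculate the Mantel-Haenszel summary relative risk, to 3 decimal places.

2.544

RR_MH = Σ(aᵢ·n₀ᵢ/nᵢ) / Σ(cᵢ·n₁ᵢ/nᵢ), with n₁ᵢ = aᵢ+bᵢ (exposed), n₀ᵢ = cᵢ+dᵢ (unexposed), nᵢ = n₁ᵢ+n₀ᵢ.
Stratum 1 (2010–2014): n₁ = 406, n₀ = 89, n = 495; a·n₀/n = 294·89/495 = 52.8606; c·n₁/n = 34·406/495 = 27.8869
Stratum 2 (2015–2019): n₁ = 346, n₀ = 369, n = 715; a·n₀/n = 276·369/715 = 142.4392; c·n₁/n = 101·346/715 = 48.8755
RR_MH = (52.8606 + 142.4392) / (27.8869 + 48.8755) = 195.2998 / 76.7624 = 2.54421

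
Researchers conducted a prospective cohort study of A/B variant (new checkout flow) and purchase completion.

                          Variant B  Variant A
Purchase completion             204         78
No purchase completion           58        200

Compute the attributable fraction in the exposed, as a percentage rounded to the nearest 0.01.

63.97

Reading the table with exposure as columns: a = 204 (Variant B, case), b = 58 (Variant B, non-case), c = 78 (Variant A, case), d = 200.
Risk in exposed = 204/262 = 0.77863; risk in unexposed = 78/278 = 0.28058.
RR = 0.77863/0.28058 = 2.77510
AR% = (RR − 1)/RR × 100 = (2.77510 − 1)/2.77510 × 100 = 63.9653%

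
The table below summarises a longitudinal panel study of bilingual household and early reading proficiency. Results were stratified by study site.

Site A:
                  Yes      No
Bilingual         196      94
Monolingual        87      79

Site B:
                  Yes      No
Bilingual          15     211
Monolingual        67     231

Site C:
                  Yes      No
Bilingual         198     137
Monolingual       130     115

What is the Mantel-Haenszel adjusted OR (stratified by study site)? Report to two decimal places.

1.06

OR_MH = Σ(aᵢdᵢ/nᵢ) / Σ(bᵢcᵢ/nᵢ), where nᵢ is the stratum total.
Stratum 1 (Site A): n = 456; a·d/n = 196·79/456 = 33.9561; b·c/n = 94·87/456 = 17.9342
Stratum 2 (Site B): n = 524; a·d/n = 15·231/524 = 6.6126; b·c/n = 211·67/524 = 26.9790
Stratum 3 (Site C): n = 580; a·d/n = 198·115/580 = 39.2586; b·c/n = 137·130/580 = 30.7069
OR_MH = (33.9561 + 6.6126 + 39.2586) / (17.9342 + 26.9790 + 30.7069) = 79.8274 / 75.6201 = 1.05564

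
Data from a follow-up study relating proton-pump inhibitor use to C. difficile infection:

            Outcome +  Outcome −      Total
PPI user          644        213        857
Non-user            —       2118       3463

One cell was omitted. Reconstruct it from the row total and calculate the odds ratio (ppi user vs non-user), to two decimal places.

4.76

The missing cell is in the unexposed row: 3463 − 2118 = 1345.
So a = 644, b = 213, c = 1345, d = 2118.
OR = (a·d)/(b·c) = (644 × 2118) / (213 × 1345) = 1363992 / 286485 = 4.76113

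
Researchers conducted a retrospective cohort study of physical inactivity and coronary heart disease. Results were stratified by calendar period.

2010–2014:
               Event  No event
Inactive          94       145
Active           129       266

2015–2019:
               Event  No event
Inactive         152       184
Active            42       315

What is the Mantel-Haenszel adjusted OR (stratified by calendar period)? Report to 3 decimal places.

OR_MH = Σ(aᵢdᵢ/nᵢ) / Σ(bᵢcᵢ/nᵢ), where nᵢ is the stratum total.
Stratum 1 (2010–2014): n = 634; a·d/n = 94·266/634 = 39.4385; b·c/n = 145·129/634 = 29.5032
Stratum 2 (2015–2019): n = 693; a·d/n = 152·315/693 = 69.0909; b·c/n = 184·42/693 = 11.1515
OR_MH = (39.4385 + 69.0909) / (29.5032 + 11.1515) = 108.5294 / 40.6547 = 2.66954

2.670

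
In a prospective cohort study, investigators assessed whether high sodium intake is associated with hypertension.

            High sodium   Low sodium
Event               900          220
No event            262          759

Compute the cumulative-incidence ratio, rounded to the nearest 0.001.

3.447

Reading the table with exposure as columns: a = 900 (High sodium, case), b = 262 (High sodium, non-case), c = 220 (Low sodium, case), d = 759.
Risk in exposed = 900/1162 = 0.77453; risk in unexposed = 220/979 = 0.22472.
RR = 0.77453 / 0.22472 = 3.44664
The risk among the exposed is 3.45 times that among the unexposed.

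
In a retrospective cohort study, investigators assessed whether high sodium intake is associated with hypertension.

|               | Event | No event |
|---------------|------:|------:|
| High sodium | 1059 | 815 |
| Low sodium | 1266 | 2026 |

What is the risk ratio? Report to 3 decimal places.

1.469

Cells: a = 1059, b = 815, c = 1266, d = 2026.
Risk in exposed = 1059/1874 = 0.56510; risk in unexposed = 1266/3292 = 0.38457.
RR = 0.56510 / 0.38457 = 1.46944
The risk among the exposed is 1.47 times that among the unexposed.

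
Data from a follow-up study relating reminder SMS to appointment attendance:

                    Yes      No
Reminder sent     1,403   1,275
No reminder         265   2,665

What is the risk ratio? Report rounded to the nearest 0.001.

5.793

Cells: a = 1403, b = 1275, c = 265, d = 2665.
Risk in exposed = 1403/2678 = 0.52390; risk in unexposed = 265/2930 = 0.09044.
RR = 0.52390 / 0.09044 = 5.79254
The risk among the exposed is 5.79 times that among the unexposed.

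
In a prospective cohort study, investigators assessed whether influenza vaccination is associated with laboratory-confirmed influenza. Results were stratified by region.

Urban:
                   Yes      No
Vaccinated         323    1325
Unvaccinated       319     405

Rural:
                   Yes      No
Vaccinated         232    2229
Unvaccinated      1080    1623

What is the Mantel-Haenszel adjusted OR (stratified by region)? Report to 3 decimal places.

OR_MH = Σ(aᵢdᵢ/nᵢ) / Σ(bᵢcᵢ/nᵢ), where nᵢ is the stratum total.
Stratum 1 (Urban): n = 2372; a·d/n = 323·405/2372 = 55.1497; b·c/n = 1325·319/2372 = 178.1935
Stratum 2 (Rural): n = 5164; a·d/n = 232·1623/5164 = 72.9156; b·c/n = 2229·1080/5164 = 466.1735
OR_MH = (55.1497 + 72.9156) / (178.1935 + 466.1735) = 128.0652 / 644.3670 = 0.19875

0.199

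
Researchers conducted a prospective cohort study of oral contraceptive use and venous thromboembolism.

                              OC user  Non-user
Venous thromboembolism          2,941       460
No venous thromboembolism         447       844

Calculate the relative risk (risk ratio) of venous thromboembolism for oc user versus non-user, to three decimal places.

Reading the table with exposure as columns: a = 2941 (OC user, case), b = 447 (OC user, non-case), c = 460 (Non-user, case), d = 844.
Risk in exposed = 2941/3388 = 0.86806; risk in unexposed = 460/1304 = 0.35276.
RR = 0.86806 / 0.35276 = 2.46077
The risk among the exposed is 2.46 times that among the unexposed.

2.461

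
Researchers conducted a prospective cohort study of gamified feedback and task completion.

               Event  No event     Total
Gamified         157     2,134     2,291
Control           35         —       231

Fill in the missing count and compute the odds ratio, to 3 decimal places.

The missing cell is in the unexposed row: 231 − 35 = 196.
So a = 157, b = 2134, c = 35, d = 196.
OR = (a·d)/(b·c) = (157 × 196) / (2134 × 35) = 30772 / 74690 = 0.41200

0.412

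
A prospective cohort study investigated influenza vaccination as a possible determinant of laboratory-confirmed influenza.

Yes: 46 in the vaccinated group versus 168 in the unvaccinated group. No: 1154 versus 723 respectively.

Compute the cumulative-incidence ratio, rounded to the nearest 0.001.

0.203

From the description: a = 46, b = 1154, c = 168, d = 723.
Risk in exposed = 46/1200 = 0.03833; risk in unexposed = 168/891 = 0.18855.
RR = 0.03833 / 0.18855 = 0.20330
The risk is 80% lower among the exposed than among the unexposed.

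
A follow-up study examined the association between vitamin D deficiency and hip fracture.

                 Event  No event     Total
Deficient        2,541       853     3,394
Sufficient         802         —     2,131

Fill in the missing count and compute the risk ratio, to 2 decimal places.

1.99

The missing cell is in the unexposed row: 2131 − 802 = 1329.
So a = 2541, b = 853, c = 802, d = 1329.
RR = [a/(a+b)] / [c/(c+d)] = (2541/3394) / (802/2131) = 0.74867/0.37635 = 1.98931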